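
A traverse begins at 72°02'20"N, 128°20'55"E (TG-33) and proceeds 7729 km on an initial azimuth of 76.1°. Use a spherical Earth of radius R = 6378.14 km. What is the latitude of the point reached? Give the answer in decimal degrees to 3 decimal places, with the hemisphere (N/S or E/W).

23.802°N

TG-33: φ = +72.03889°, λ = +128.34861°
δ = d/R = 7729/6378.14 = 1.211795 rad
φ₂ = arcsin(sin φ₁ cos δ + cos φ₁ sin δ cos θ)
   = arcsin(0.95127·0.35134 + 0.30837·0.93625·0.24023) = 23.80178°
λ₂ = λ₁ + atan2(sin θ sin δ cos φ₁, cos δ − sin φ₁ sin φ₂) = -135.02316°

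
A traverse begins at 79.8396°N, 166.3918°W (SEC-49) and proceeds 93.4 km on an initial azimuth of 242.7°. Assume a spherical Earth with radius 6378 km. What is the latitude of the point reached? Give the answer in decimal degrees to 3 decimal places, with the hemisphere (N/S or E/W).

79.429°N

δ = d/R = 93.4/6378 = 0.014644 rad
φ₂ = arcsin(sin φ₁ cos δ + cos φ₁ sin δ cos θ)
   = arcsin(0.98432·0.99989 + 0.17640·0.01464·-0.45865) = 79.42872°
λ₂ = λ₁ + atan2(sin θ sin δ cos φ₁, cos δ − sin φ₁ sin φ₂) = -170.45915°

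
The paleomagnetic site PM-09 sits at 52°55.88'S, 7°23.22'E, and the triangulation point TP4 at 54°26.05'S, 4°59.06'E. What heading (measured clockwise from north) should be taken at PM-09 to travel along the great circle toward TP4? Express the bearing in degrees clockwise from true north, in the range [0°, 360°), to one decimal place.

PM-09: φ = -52.93133°, λ = +7.38700°
TP4: φ = -54.43417°, λ = +4.98433°
Δλ = -2.4027°
y = sin Δλ · cos φ₂ = -0.024384
x = cos φ₁ sin φ₂ − sin φ₁ cos φ₂ cos Δλ = -0.026634
θ = atan2(y, x) = -137.5262° → 222.4738° (mod 360°)

222.5°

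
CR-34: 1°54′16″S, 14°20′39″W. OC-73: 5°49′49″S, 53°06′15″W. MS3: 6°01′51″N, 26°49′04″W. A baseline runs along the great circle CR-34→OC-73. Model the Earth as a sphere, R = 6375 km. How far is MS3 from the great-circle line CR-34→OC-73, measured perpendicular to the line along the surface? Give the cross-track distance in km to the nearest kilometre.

1039 km

CR-34: φ = -1.90444°, λ = -14.34417°
OC-73: φ = -5.83028°, λ = -53.10417°
MS3: φ = +6.03083°, λ = -26.81778°
δ₁₃ = central angle CR-34→MS3 = 0.257758 rad  (haversine)
θ₁₃ = bearing CR-34→MS3 = 302.582°,  θ₁₂ = bearing CR-34→OC-73 = 263.066°
dₓₜ = R·arcsin(sin δ₁₃ · sin(θ₁₃ − θ₁₂)) = 6375·arcsin(0.25491·sin(39.517°)) = 1038.626 km
|dₓₜ| = 1038.626 km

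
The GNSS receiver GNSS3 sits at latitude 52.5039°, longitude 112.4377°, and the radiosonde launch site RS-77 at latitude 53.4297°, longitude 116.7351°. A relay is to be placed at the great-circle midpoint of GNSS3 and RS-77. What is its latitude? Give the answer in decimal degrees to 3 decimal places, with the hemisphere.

Bx = cos φ₂ cos Δλ = 0.594134,  By = cos φ₂ sin Δλ = 0.044646
φₘ = atan2(sin φ₁ + sin φ₂, √((cos φ₁ + Bx)² + By²)) = 52.98617°
λₘ = λ₁ + atan2(By, cos φ₁ + Bx) = 114.56338°

52.986°N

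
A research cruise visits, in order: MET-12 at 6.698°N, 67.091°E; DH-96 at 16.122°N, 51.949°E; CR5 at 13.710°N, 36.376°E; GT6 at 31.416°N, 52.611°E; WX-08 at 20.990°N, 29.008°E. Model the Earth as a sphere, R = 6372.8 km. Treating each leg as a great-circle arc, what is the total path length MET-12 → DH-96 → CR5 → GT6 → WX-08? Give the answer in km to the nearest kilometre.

8839 km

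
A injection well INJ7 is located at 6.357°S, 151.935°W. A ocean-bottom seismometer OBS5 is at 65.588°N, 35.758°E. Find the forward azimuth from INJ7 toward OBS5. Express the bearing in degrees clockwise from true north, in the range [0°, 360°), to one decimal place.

356.3°

Δλ = -172.3070°
y = sin Δλ · cos φ₂ = -0.055326
x = cos φ₁ sin φ₂ − sin φ₁ cos φ₂ cos Δλ = 0.859649
θ = atan2(y, x) = -3.6824° → 356.3176° (mod 360°)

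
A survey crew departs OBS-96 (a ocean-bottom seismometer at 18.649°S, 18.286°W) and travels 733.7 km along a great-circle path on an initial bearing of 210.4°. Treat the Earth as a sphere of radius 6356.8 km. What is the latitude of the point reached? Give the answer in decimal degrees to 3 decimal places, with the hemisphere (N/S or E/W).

δ = d/R = 733.7/6356.8 = 0.115420 rad
φ₂ = arcsin(sin φ₁ cos δ + cos φ₁ sin δ cos θ)
   = arcsin(-0.31977·0.99335 + 0.94750·0.11516·-0.86251) = -24.31526°
λ₂ = λ₁ + atan2(sin θ sin δ cos φ₁, cos δ − sin φ₁ sin φ₂) = -21.95253°

24.315°S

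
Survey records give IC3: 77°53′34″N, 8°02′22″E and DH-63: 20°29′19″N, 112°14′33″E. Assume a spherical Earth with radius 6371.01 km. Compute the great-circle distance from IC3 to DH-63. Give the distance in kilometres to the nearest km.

8106 km

IC3: φ = +77.89278°, λ = +8.03944°
DH-63: φ = +20.48861°, λ = +112.24250°
Δφ = -57.4042°,  Δλ = 104.2031°
a = sin²(Δφ/2) + cos φ₁ cos φ₂ sin²(Δλ/2) = 0.352986
c = 2·arcsin(√a) = 1.272357 rad = 72.9007°
d = R·c = 6371.01 × 1.272357 = 8106.2 km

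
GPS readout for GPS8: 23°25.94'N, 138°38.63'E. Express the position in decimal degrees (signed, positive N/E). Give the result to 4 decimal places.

+23.4323°, +138.6438°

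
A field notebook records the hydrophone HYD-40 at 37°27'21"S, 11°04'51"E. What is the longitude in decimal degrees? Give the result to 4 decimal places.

11.0808°E

11° + 4′/60 + 51″/3600 = 11 + 0.06667 + 0.01417 = 11.0808°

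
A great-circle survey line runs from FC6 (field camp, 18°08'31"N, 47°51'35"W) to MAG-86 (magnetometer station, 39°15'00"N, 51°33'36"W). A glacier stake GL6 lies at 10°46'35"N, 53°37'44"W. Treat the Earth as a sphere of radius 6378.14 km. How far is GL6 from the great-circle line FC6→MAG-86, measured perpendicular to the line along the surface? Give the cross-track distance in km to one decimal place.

736.4 km

FC6: φ = +18.14194°, λ = -47.85972°
MAG-86: φ = +39.25000°, λ = -51.56000°
GL6: φ = +10.77639°, λ = -53.62889°
δ₁₃ = central angle FC6→GL6 = 0.161296 rad  (haversine)
θ₁₃ = bearing FC6→GL6 = 217.943°,  θ₁₂ = bearing FC6→MAG-86 = 352.110°
dₓₜ = R·arcsin(sin δ₁₃ · sin(θ₁₃ − θ₁₂)) = 6378.14·arcsin(0.16060·sin(-134.167°)) = -736.388 km
|dₓₜ| = 736.388 km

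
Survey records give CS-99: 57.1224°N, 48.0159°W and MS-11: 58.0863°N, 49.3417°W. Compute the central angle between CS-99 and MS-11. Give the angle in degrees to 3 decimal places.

Δφ = 0.9639°,  Δλ = -1.3258°
a = sin²(Δφ/2) + cos φ₁ cos φ₂ sin²(Δλ/2) = 0.000109
c = 2·arcsin(√a) = 0.020897 rad = 1.1973°

1.197°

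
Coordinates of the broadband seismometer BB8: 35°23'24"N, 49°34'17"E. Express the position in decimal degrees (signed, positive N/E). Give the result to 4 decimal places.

+35.3900°, +49.5714°

lat: 35.3900° N → +35.3900°
lon: 49.5714° E → +49.5714°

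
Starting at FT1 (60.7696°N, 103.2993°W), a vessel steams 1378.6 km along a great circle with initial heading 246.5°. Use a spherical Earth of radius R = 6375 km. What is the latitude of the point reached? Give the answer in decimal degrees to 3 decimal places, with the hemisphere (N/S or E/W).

δ = d/R = 1378.6/6375 = 0.216251 rad
φ₂ = arcsin(sin φ₁ cos δ + cos φ₁ sin δ cos θ)
   = arcsin(0.87266·0.97671 + 0.48832·0.21457·-0.39875) = 54.15040°
λ₂ = λ₁ + atan2(sin θ sin δ cos φ₁, cos δ − sin φ₁ sin φ₂) = -122.93177°

54.150°N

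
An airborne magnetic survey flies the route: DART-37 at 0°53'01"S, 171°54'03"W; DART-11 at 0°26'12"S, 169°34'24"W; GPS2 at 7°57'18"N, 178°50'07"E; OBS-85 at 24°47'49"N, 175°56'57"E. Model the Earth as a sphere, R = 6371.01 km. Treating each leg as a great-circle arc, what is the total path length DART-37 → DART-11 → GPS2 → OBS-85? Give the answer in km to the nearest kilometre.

DART-37: φ = -0.88361°, λ = -171.90083°
DART-11: φ = -0.43667°, λ = -169.57333°
GPS2: φ = +7.95500°, λ = +178.83528°
OBS-85: φ = +24.79694°, λ = +175.94917°
DART-37→DART-11: c = 0.041362 rad, d = 263.52 km
DART-11→GPS2: c = 0.249257 rad, d = 1588.02 km
GPS2→OBS-85: c = 0.297858 rad, d = 1897.66 km
Total = 263.52 + 1588.02 + 1897.66 = 3749.20 km

3749 km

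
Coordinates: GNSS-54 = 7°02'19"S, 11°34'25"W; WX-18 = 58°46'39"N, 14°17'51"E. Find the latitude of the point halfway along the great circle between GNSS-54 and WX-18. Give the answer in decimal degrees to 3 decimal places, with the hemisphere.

26.393°N

GNSS-54: φ = -7.03861°, λ = -11.57361°
WX-18: φ = +58.77750°, λ = +14.29750°
Bx = cos φ₂ cos Δλ = 0.466411,  By = cos φ₂ sin Δλ = 0.226187
φₘ = atan2(sin φ₁ + sin φ₂, √((cos φ₁ + Bx)² + By²)) = 26.39309°
λₘ = λ₁ + atan2(By, cos φ₁ + Bx) = -2.76054°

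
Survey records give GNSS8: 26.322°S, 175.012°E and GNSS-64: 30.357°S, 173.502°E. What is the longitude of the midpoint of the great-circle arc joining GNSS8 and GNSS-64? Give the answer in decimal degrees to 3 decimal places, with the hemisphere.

174.271°E

Bx = cos φ₂ cos Δλ = 0.862594,  By = cos φ₂ sin Δλ = -0.022738
φₘ = atan2(sin φ₁ + sin φ₂, √((cos φ₁ + Bx)² + By²)) = -28.34158°
λₘ = λ₁ + atan2(By, cos φ₁ + Bx) = 174.27134°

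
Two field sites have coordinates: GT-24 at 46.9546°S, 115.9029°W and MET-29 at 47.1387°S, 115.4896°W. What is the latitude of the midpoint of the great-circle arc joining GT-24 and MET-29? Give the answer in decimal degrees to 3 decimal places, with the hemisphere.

47.047°S

Bx = cos φ₂ cos Δλ = 0.680208,  By = cos φ₂ sin Δλ = 0.004907
φₘ = atan2(sin φ₁ + sin φ₂, √((cos φ₁ + Bx)² + By²)) = -47.04684°
λₘ = λ₁ + atan2(By, cos φ₁ + Bx) = -115.69661°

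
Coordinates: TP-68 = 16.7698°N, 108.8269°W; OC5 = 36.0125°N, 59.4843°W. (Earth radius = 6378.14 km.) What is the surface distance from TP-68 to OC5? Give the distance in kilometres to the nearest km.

Δφ = 19.2427°,  Δλ = 49.3426°
a = sin²(Δφ/2) + cos φ₁ cos φ₂ sin²(Δλ/2) = 0.162876
c = 2·arcsin(√a) = 0.830849 rad = 47.6042°
d = R·c = 6378.14 × 0.830849 = 5299.3 km

5299 km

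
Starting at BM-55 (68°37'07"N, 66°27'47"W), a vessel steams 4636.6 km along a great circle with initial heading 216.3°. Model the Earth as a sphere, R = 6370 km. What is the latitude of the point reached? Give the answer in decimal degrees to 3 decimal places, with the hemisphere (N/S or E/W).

BM-55: φ = +68.61861°, λ = -66.46306°
δ = d/R = 4636.6/6370 = 0.727881 rad
φ₂ = arcsin(sin φ₁ cos δ + cos φ₁ sin δ cos θ)
   = arcsin(0.93117·0.74659 + 0.36457·0.66529·-0.80593) = 29.98188°
λ₂ = λ₁ + atan2(sin θ sin δ cos φ₁, cos δ − sin φ₁ sin φ₂) = -93.50914°

29.982°N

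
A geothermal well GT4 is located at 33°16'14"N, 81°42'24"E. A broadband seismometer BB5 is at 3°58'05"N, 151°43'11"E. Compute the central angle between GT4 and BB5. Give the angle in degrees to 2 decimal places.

71.15°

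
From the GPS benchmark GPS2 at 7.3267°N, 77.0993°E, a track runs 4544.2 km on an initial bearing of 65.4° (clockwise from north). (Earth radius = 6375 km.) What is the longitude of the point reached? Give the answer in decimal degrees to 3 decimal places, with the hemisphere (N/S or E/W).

δ = d/R = 4544.2/6375 = 0.712816 rad
φ₂ = arcsin(sin φ₁ cos δ + cos φ₁ sin δ cos θ)
   = arcsin(0.12753·0.75652 + 0.99184·0.65397·0.41628) = 21.49918°
λ₂ = λ₁ + atan2(sin θ sin δ cos φ₁, cos δ − sin φ₁ sin φ₂) = 116.82218°

116.822°E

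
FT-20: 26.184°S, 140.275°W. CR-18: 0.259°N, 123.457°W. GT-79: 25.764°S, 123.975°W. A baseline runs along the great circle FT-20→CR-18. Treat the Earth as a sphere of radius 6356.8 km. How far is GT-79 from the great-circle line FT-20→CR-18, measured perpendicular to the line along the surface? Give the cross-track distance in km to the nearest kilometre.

δ₁₃ = central angle FT-20→GT-79 = 0.255691 rad  (haversine)
θ₁₃ = bearing FT-20→GT-79 = 91.958°,  θ₁₂ = bearing FT-20→CR-18 = 34.156°
dₓₜ = R·arcsin(sin δ₁₃ · sin(θ₁₃ − θ₁₂)) = 6356.8·arcsin(0.25291·sin(57.802°)) = 1371.080 km
|dₓₜ| = 1371.080 km

1371 km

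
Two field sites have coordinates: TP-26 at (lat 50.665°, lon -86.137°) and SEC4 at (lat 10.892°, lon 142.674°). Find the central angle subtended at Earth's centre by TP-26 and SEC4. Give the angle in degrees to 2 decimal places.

Δφ = -39.7730°,  Δλ = -131.1890°
a = sin²(Δφ/2) + cos φ₁ cos φ₂ sin²(Δλ/2) = 0.631875
c = 2·arcsin(√a) = 1.837705 rad = 105.2927°

105.29°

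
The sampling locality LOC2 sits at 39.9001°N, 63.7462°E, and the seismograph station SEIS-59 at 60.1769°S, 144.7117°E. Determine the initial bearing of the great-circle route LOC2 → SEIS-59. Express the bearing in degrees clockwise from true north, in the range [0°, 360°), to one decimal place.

Δλ = 80.9655°
y = sin Δλ · cos φ₂ = 0.491154
x = cos φ₁ sin φ₂ − sin φ₁ cos φ₂ cos Δλ = -0.715658
θ = atan2(y, x) = 145.5383° → 145.5383° (mod 360°)

145.5°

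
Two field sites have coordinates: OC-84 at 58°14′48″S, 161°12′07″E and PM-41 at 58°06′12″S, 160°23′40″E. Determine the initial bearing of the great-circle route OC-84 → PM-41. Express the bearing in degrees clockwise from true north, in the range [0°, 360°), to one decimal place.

288.3°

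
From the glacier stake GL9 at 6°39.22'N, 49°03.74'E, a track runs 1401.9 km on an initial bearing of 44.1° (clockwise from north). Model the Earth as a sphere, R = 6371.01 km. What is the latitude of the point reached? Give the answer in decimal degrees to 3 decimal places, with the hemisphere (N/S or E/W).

15.591°N

GL9: φ = +6.65367°, λ = +49.06233°
δ = d/R = 1401.9/6371.01 = 0.220044 rad
φ₂ = arcsin(sin φ₁ cos δ + cos φ₁ sin δ cos θ)
   = arcsin(0.11587·0.97589 + 0.99326·0.21827·0.71813) = 15.59079°
λ₂ = λ₁ + atan2(sin θ sin δ cos φ₁, cos δ − sin φ₁ sin φ₂) = 58.13581°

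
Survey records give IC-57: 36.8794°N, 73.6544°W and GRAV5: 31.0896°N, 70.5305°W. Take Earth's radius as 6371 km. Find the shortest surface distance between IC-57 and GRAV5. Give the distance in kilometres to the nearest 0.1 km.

Δφ = -5.7898°,  Δλ = 3.1239°
a = sin²(Δφ/2) + cos φ₁ cos φ₂ sin²(Δλ/2) = 0.003060
c = 2·arcsin(√a) = 0.110684 rad = 6.3417°
d = R·c = 6371 × 0.110684 = 705.2 km

705.2 km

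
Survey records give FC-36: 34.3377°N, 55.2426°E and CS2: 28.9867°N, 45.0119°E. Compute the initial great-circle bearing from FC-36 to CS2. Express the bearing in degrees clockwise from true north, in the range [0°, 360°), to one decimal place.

Δλ = -10.2307°
y = sin Δλ · cos φ₂ = -0.155363
x = cos φ₁ sin φ₂ − sin φ₁ cos φ₂ cos Δλ = -0.085412
θ = atan2(y, x) = -118.8001° → 241.1999° (mod 360°)

241.2°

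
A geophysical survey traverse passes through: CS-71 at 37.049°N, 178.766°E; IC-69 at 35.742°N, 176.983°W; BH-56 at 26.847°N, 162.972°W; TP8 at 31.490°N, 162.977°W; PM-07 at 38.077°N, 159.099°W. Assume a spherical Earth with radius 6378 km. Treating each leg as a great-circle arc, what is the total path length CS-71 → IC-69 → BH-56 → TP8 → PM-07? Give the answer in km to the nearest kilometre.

3396 km

CS-71→IC-69: c = 0.063922 rad, d = 407.70 km
IC-69→BH-56: c = 0.259849 rad, d = 1657.32 km
BH-56→TP8: c = 0.081036 rad, d = 516.85 km
TP8→PM-07: c = 0.127665 rad, d = 814.25 km
Total = 407.70 + 1657.32 + 516.85 + 814.25 = 3396.11 km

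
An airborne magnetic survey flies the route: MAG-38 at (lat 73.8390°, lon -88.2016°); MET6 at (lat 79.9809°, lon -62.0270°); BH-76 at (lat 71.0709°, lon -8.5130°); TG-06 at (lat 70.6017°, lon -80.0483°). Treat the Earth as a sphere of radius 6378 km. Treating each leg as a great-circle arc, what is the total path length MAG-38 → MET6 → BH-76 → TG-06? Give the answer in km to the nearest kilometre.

5088 km

MAG-38→MET6: c = 0.146457 rad, d = 934.11 km
MET6→BH-76: c = 0.265145 rad, d = 1691.09 km
BH-76→TG-06: c = 0.386198 rad, d = 2463.17 km
Total = 934.11 + 1691.09 + 2463.17 = 5088.37 km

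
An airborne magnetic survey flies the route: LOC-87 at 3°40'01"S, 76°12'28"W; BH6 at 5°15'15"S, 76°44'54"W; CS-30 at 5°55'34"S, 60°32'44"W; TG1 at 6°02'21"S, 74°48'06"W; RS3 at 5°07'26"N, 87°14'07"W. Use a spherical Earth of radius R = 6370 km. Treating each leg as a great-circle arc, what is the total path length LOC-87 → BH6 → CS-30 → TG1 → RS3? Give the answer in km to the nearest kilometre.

LOC-87: φ = -3.66694°, λ = -76.20778°
BH6: φ = -5.25417°, λ = -76.74833°
CS-30: φ = -5.92611°, λ = -60.54556°
TG1: φ = -6.03917°, λ = -74.80167°
RS3: φ = +5.12389°, λ = -87.23528°
LOC-87→BH6: c = 0.029255 rad, d = 186.36 km
BH6→CS-30: c = 0.281681 rad, d = 1794.30 km
CS-30→TG1: c = 0.247462 rad, d = 1576.33 km
TG1→RS3: c = 0.291375 rad, d = 1856.06 km
Total = 186.36 + 1794.30 + 1576.33 + 1856.06 = 5413.05 km

5413 km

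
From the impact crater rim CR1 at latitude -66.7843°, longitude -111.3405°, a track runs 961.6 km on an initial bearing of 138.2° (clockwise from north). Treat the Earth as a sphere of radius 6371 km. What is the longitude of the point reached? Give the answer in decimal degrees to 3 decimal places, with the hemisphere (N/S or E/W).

δ = d/R = 961.6/6371 = 0.150934 rad
φ₂ = arcsin(sin φ₁ cos δ + cos φ₁ sin δ cos θ)
   = arcsin(-0.91903·0.98863 + 0.39419·0.15036·-0.74548) = -72.31943°
λ₂ = λ₁ + atan2(sin θ sin δ cos φ₁, cos δ − sin φ₁ sin φ₂) = -92.07242°

92.072°W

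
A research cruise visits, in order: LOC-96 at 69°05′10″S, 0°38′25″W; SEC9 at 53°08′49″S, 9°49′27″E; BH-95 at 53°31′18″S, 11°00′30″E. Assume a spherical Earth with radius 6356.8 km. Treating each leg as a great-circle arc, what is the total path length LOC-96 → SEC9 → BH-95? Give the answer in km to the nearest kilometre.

1938 km

LOC-96: φ = -69.08611°, λ = -0.64028°
SEC9: φ = -53.14694°, λ = +9.82417°
BH-95: φ = -53.52167°, λ = +11.00833°
LOC-96→SEC9: c = 0.290876 rad, d = 1849.04 km
SEC9→BH-95: c = 0.013967 rad, d = 88.79 km
Total = 1849.04 + 88.79 = 1937.83 km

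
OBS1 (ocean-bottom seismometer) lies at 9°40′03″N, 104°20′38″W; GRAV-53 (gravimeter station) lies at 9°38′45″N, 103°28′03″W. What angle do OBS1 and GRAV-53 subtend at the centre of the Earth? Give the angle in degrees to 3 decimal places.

0.864°

OBS1: φ = +9.66750°, λ = -104.34389°
GRAV-53: φ = +9.64583°, λ = -103.46750°
Δφ = -0.0217°,  Δλ = 0.8764°
a = sin²(Δφ/2) + cos φ₁ cos φ₂ sin²(Δλ/2) = 0.000057
c = 2·arcsin(√a) = 0.015084 rad = 0.8642°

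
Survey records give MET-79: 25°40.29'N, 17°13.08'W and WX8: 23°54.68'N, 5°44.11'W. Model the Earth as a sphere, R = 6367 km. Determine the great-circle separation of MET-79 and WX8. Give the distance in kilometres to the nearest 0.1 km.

MET-79: φ = +25.67150°, λ = -17.21800°
WX8: φ = +23.91133°, λ = -5.73517°
Δφ = -1.7602°,  Δλ = 11.4828°
a = sin²(Δφ/2) + cos φ₁ cos φ₂ sin²(Δλ/2) = 0.008482
c = 2·arcsin(√a) = 0.184454 rad = 10.5684°
d = R·c = 6367 × 0.184454 = 1174.4 km

1174.4 km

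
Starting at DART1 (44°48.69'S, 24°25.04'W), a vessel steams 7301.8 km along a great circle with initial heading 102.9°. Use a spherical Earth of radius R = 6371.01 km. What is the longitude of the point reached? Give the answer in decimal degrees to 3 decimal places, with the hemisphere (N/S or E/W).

56.062°E

DART1: φ = -44.81150°, λ = -24.41733°
δ = d/R = 7301.8/6371.01 = 1.146098 rad
φ₂ = arcsin(sin φ₁ cos δ + cos φ₁ sin δ cos θ)
   = arcsin(-0.70478·0.41205 + 0.70943·0.91116·-0.22325) = -25.76688°
λ₂ = λ₁ + atan2(sin θ sin δ cos φ₁, cos δ − sin φ₁ sin φ₂) = 56.06222°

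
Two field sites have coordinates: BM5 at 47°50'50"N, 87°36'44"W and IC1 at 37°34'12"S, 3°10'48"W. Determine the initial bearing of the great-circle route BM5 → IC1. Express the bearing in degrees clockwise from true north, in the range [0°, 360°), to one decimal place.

BM5: φ = +47.84722°, λ = -87.61222°
IC1: φ = -37.57000°, λ = -3.18000°
Δλ = 84.4322°
y = sin Δλ · cos φ₂ = 0.788870
x = cos φ₁ sin φ₂ − sin φ₁ cos φ₂ cos Δλ = -0.466207
θ = atan2(y, x) = 120.5823° → 120.5823° (mod 360°)

120.6°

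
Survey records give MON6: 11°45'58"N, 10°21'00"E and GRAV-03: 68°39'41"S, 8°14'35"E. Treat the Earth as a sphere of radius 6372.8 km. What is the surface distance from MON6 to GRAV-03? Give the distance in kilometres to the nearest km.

MON6: φ = +11.76611°, λ = +10.35000°
GRAV-03: φ = -68.66139°, λ = +8.24306°
Δφ = -80.4275°,  Δλ = -2.1069°
a = sin²(Δφ/2) + cos φ₁ cos φ₂ sin²(Δλ/2) = 0.416973
c = 2·arcsin(√a) = 1.403969 rad = 80.4415°
d = R·c = 6372.8 × 1.403969 = 8947.2 km

8947 km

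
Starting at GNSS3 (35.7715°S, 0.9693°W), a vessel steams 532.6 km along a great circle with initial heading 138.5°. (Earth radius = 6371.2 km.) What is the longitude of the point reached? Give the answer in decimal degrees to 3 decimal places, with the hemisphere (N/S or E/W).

3.130°E

δ = d/R = 532.6/6371.2 = 0.083595 rad
φ₂ = arcsin(sin φ₁ cos δ + cos φ₁ sin δ cos θ)
   = arcsin(-0.58455·0.99651 + 0.81135·0.08350·-0.74896) = -39.29044°
λ₂ = λ₁ + atan2(sin θ sin δ cos φ₁, cos δ − sin φ₁ sin φ₂) = 3.13011°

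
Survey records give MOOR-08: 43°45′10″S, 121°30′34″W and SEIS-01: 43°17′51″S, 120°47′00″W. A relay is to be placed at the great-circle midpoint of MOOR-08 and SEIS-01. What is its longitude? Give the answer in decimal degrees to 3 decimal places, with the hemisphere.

121.145°W

MOOR-08: φ = -43.75278°, λ = -121.50944°
SEIS-01: φ = -43.29750°, λ = -120.78333°
Bx = cos φ₂ cos Δλ = 0.727744,  By = cos φ₂ sin Δλ = 0.009223
φₘ = atan2(sin φ₁ + sin φ₂, √((cos φ₁ + Bx)² + By²)) = -43.52571°
λₘ = λ₁ + atan2(By, cos φ₁ + Bx) = -121.14502°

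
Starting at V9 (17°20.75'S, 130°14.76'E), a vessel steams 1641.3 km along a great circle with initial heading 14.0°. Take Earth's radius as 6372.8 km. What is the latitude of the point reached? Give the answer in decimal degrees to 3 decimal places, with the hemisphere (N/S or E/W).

3.004°S

V9: φ = -17.34583°, λ = +130.24600°
δ = d/R = 1641.3/6372.8 = 0.257548 rad
φ₂ = arcsin(sin φ₁ cos δ + cos φ₁ sin δ cos θ)
   = arcsin(-0.29814·0.96702 + 0.95452·0.25471·0.97030) = -3.00372°
λ₂ = λ₁ + atan2(sin θ sin δ cos φ₁, cos δ − sin φ₁ sin φ₂) = 133.78366°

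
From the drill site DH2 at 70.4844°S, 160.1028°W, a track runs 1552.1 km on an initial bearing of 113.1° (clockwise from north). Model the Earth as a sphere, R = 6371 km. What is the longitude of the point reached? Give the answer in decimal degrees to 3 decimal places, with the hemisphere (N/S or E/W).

δ = d/R = 1552.1/6371 = 0.243620 rad
φ₂ = arcsin(sin φ₁ cos δ + cos φ₁ sin δ cos θ)
   = arcsin(-0.94255·0.97047 + 0.33406·0.24122·-0.39234) = -71.14393°
λ₂ = λ₁ + atan2(sin θ sin δ cos φ₁, cos δ − sin φ₁ sin φ₂) = -116.74785°

116.748°W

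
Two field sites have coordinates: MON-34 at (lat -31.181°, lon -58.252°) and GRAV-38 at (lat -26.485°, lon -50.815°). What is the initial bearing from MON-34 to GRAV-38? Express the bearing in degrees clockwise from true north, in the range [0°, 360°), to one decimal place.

56.1°

Δλ = 7.4370°
y = sin Δλ · cos φ₂ = 0.115852
x = cos φ₁ sin φ₂ − sin φ₁ cos φ₂ cos Δλ = 0.077971
θ = atan2(y, x) = 56.0586° → 56.0586° (mod 360°)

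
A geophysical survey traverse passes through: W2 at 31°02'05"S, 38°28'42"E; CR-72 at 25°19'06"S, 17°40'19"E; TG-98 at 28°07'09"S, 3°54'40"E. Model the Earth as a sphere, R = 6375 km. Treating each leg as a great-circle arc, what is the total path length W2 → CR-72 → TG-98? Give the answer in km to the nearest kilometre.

3535 km

W2: φ = -31.03472°, λ = +38.47833°
CR-72: φ = -25.31833°, λ = +17.67194°
TG-98: φ = -28.11917°, λ = +3.91111°
W2→CR-72: c = 0.334679 rad, d = 2133.58 km
CR-72→TG-98: c = 0.219888 rad, d = 1401.78 km
Total = 2133.58 + 1401.78 = 3535.36 km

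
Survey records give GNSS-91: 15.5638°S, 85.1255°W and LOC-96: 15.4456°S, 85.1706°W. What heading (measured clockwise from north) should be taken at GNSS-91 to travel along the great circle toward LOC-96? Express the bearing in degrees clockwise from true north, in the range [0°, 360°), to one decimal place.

Δλ = -0.0451°
y = sin Δλ · cos φ₂ = -0.000759
x = cos φ₁ sin φ₂ − sin φ₁ cos φ₂ cos Δλ = 0.002063
θ = atan2(y, x) = -20.1931° → 339.8069° (mod 360°)

339.8°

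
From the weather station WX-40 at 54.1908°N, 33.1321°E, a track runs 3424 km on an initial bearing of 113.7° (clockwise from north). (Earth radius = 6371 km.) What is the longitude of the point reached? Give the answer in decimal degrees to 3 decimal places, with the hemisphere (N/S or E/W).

68.131°E

δ = d/R = 3424/6371 = 0.537435 rad
φ₂ = arcsin(sin φ₁ cos δ + cos φ₁ sin δ cos θ)
   = arcsin(0.81097·0.85902 + 0.58509·0.51193·-0.40195) = 35.18714°
λ₂ = λ₁ + atan2(sin θ sin δ cos φ₁, cos δ − sin φ₁ sin φ₂) = 68.13125°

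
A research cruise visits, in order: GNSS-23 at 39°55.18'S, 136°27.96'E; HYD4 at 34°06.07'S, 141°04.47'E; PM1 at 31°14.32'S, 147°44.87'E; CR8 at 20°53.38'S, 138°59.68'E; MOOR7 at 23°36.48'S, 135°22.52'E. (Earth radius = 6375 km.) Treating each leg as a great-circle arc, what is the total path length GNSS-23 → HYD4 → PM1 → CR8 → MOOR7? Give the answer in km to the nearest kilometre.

3392 km

GNSS-23: φ = -39.91967°, λ = +136.46600°
HYD4: φ = -34.10117°, λ = +141.07450°
PM1: φ = -31.23867°, λ = +147.74783°
CR8: φ = -20.88967°, λ = +138.99467°
MOOR7: φ = -23.60800°, λ = +135.37533°
GNSS-23→HYD4: c = 0.120115 rad, d = 765.73 km
HYD4→PM1: c = 0.110006 rad, d = 701.29 km
PM1→CR8: c = 0.226635 rad, d = 1444.80 km
CR8→MOOR7: c = 0.075287 rad, d = 479.95 km
Total = 765.73 + 701.29 + 1444.80 + 479.95 = 3391.77 km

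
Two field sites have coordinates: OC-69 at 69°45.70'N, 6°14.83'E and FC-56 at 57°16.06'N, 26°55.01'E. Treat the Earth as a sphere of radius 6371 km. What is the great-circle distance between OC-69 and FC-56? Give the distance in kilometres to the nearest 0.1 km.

OC-69: φ = +69.76167°, λ = +6.24717°
FC-56: φ = +57.26767°, λ = +26.91683°
Δφ = -12.4940°,  Δλ = 20.6697°
a = sin²(Δφ/2) + cos φ₁ cos φ₂ sin²(Δλ/2) = 0.017861
c = 2·arcsin(√a) = 0.268090 rad = 15.3604°
d = R·c = 6371 × 0.268090 = 1708.0 km

1708.0 km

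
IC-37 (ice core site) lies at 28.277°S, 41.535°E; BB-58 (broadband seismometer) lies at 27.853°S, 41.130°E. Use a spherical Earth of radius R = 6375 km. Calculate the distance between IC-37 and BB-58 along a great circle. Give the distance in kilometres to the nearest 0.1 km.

61.7 km

Δφ = 0.4240°,  Δλ = -0.4050°
a = sin²(Δφ/2) + cos φ₁ cos φ₂ sin²(Δλ/2) = 0.000023
c = 2·arcsin(√a) = 0.009678 rad = 0.5545°
d = R·c = 6375 × 0.009678 = 61.7 km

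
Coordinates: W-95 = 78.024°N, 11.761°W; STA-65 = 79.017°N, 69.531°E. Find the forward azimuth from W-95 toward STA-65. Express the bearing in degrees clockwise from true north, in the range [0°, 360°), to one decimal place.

Δλ = 81.2920°
y = sin Δλ · cos φ₂ = 0.188322
x = cos φ₁ sin φ₂ − sin φ₁ cos φ₂ cos Δλ = 0.175485
θ = atan2(y, x) = 47.0208° → 47.0208° (mod 360°)

47.0°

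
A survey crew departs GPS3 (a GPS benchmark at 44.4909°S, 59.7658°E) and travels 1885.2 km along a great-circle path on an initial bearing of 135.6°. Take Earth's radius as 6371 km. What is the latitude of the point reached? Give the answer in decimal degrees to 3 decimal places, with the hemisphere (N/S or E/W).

54.981°S

δ = d/R = 1885.2/6371 = 0.295903 rad
φ₂ = arcsin(sin φ₁ cos δ + cos φ₁ sin δ cos θ)
   = arcsin(-0.70080·0.95654 + 0.71336·0.29160·-0.71447) = -54.98110°
λ₂ = λ₁ + atan2(sin θ sin δ cos φ₁, cos δ − sin φ₁ sin φ₂) = 80.59226°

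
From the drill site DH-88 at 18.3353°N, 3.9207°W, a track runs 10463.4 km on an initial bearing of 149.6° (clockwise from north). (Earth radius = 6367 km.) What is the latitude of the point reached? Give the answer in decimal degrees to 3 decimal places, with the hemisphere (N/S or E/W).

57.075°S

δ = d/R = 10463.4/6367 = 1.643380 rad
φ₂ = arcsin(sin φ₁ cos δ + cos φ₁ sin δ cos θ)
   = arcsin(0.31458·-0.07252 + 0.94923·0.99737·-0.86251) = -57.07500°
λ₂ = λ₁ + atan2(sin θ sin δ cos φ₁, cos δ − sin φ₁ sin φ₂) = 64.28825°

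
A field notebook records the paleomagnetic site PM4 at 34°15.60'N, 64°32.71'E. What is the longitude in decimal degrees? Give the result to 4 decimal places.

64° + 32.71′/60 = 64 + 0.54517 = 64.5452°

64.5452°E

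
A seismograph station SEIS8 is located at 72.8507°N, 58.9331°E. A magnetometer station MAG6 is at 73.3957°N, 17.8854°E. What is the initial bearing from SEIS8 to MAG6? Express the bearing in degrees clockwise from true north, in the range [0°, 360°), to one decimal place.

292.2°

Δλ = -41.0477°
y = sin Δλ · cos φ₂ = -0.187655
x = cos φ₁ sin φ₂ − sin φ₁ cos φ₂ cos Δλ = 0.076639
θ = atan2(y, x) = -67.7847° → 292.2153° (mod 360°)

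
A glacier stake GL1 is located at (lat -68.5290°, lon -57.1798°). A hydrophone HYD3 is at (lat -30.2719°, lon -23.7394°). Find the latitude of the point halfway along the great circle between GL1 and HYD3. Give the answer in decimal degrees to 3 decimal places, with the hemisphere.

Bx = cos φ₂ cos Δλ = 0.720675,  By = cos φ₂ sin Δλ = 0.475927
φₘ = atan2(sin φ₁ + sin φ₂, √((cos φ₁ + Bx)² + By²)) = -50.41279°
λₘ = λ₁ + atan2(By, cos φ₁ + Bx) = -33.52859°

50.413°S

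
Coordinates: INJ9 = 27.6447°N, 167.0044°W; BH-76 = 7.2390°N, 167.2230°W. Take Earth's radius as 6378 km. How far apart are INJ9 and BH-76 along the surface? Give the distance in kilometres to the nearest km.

2272 km

Δφ = -20.4057°,  Δλ = -0.2186°
a = sin²(Δφ/2) + cos φ₁ cos φ₂ sin²(Δλ/2) = 0.031380
c = 2·arcsin(√a) = 0.356165 rad = 20.4068°
d = R·c = 6378 × 0.356165 = 2271.6 km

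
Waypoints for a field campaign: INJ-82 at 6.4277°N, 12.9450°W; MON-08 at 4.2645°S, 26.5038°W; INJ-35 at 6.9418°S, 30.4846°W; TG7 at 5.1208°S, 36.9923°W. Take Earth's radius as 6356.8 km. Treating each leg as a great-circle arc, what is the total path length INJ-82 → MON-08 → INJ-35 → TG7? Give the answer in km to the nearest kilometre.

3190 km

INJ-82→MON-08: c = 0.301070 rad, d = 1913.84 km
MON-08→INJ-35: c = 0.083449 rad, d = 530.47 km
INJ-35→TG7: c = 0.117333 rad, d = 745.86 km
Total = 1913.84 + 530.47 + 745.86 = 3190.17 km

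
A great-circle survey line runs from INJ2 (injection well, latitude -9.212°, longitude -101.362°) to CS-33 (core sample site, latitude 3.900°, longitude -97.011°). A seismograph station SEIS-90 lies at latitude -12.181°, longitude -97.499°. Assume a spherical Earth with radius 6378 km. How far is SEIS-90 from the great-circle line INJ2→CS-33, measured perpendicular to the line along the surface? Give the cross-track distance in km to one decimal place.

δ₁₃ = central angle INJ2→SEIS-90 = 0.084102 rad  (haversine)
θ₁₃ = bearing INJ2→SEIS-90 = 128.376°,  θ₁₂ = bearing INJ2→CS-33 = 18.486°
dₓₜ = R·arcsin(sin δ₁₃ · sin(θ₁₃ − θ₁₂)) = 6378·arcsin(0.08400·sin(109.890°)) = 504.337 km
|dₓₜ| = 504.337 km

504.3 km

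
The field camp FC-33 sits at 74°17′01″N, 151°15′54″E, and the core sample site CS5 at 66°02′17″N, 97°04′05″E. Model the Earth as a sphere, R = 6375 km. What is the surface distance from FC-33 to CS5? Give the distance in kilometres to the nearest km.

2143 km

FC-33: φ = +74.28361°, λ = +151.26500°
CS5: φ = +66.03806°, λ = +97.06806°
Δφ = -8.2456°,  Δλ = -54.1969°
a = sin²(Δφ/2) + cos φ₁ cos φ₂ sin²(Δλ/2) = 0.027996
c = 2·arcsin(√a) = 0.336221 rad = 19.2640°
d = R·c = 6375 × 0.336221 = 2143.4 km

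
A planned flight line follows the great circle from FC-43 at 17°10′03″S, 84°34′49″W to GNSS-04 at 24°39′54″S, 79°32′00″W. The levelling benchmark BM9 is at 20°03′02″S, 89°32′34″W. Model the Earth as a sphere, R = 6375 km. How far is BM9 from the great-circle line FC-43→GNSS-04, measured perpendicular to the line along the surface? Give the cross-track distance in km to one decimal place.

FC-43: φ = -17.16750°, λ = -84.58028°
GNSS-04: φ = -24.66500°, λ = -79.53333°
BM9: φ = -20.05056°, λ = -89.54278°
δ₁₃ = central angle FC-43→BM9 = 0.096267 rad  (haversine)
θ₁₃ = bearing FC-43→BM9 = 237.717°,  θ₁₂ = bearing FC-43→GNSS-04 = 148.707°
dₓₜ = R·arcsin(sin δ₁₃ · sin(θ₁₃ − θ₁₂)) = 6375·arcsin(0.09612·sin(89.010°)) = 613.612 km
|dₓₜ| = 613.612 km

613.6 km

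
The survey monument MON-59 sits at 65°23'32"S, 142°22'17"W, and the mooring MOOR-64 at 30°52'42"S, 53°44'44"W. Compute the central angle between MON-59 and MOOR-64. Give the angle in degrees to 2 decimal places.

61.63°

MON-59: φ = -65.39222°, λ = -142.37139°
MOOR-64: φ = -30.87833°, λ = -53.74556°
Δφ = 34.5139°,  Δλ = 88.6258°
a = sin²(Δφ/2) + cos φ₁ cos φ₂ sin²(Δλ/2) = 0.262412
c = 2·arcsin(√a) = 1.075631 rad = 61.6291°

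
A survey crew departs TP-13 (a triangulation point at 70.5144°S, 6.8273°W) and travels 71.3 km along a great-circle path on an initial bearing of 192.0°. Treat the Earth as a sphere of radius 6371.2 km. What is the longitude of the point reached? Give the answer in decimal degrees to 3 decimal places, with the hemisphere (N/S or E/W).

7.240°W

δ = d/R = 71.3/6371.2 = 0.011191 rad
φ₂ = arcsin(sin φ₁ cos δ + cos φ₁ sin δ cos θ)
   = arcsin(-0.94273·0.99994 + 0.33357·0.01119·-0.97815) = -71.14113°
λ₂ = λ₁ + atan2(sin θ sin δ cos φ₁, cos δ − sin φ₁ sin φ₂) = -7.23972°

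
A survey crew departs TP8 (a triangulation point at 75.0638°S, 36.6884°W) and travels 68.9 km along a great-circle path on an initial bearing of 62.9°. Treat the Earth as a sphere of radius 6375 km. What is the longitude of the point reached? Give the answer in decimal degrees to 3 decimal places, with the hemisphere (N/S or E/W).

34.589°W

δ = d/R = 68.9/6375 = 0.010808 rad
φ₂ = arcsin(sin φ₁ cos δ + cos φ₁ sin δ cos θ)
   = arcsin(-0.96621·0.99994 + 0.25774·0.01081·0.45554) = -74.77195°
λ₂ = λ₁ + atan2(sin θ sin δ cos φ₁, cos δ − sin φ₁ sin φ₂) = -34.58923°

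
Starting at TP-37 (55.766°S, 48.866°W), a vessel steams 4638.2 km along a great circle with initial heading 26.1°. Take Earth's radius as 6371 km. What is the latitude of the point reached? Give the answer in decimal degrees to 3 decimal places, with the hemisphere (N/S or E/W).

δ = d/R = 4638.2/6371 = 0.728018 rad
φ₂ = arcsin(sin φ₁ cos δ + cos φ₁ sin δ cos θ)
   = arcsin(-0.82675·0.74649 + 0.56257·0.66539·0.89803) = -16.32002°
λ₂ = λ₁ + atan2(sin θ sin δ cos φ₁, cos δ − sin φ₁ sin φ₂) = -31.10652°

16.320°S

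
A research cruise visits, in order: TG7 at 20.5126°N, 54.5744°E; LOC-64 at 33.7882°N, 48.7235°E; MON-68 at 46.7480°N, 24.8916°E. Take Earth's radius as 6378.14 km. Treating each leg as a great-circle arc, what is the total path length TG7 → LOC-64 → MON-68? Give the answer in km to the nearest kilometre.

4056 km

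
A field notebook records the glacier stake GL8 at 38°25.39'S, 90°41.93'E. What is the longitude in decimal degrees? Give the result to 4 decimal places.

90° + 41.93′/60 = 90 + 0.69883 = 90.6988°

90.6988°E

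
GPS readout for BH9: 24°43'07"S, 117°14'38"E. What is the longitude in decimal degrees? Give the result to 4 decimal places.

117.2439°E

117° + 14′/60 + 38″/3600 = 117 + 0.23333 + 0.01056 = 117.2439°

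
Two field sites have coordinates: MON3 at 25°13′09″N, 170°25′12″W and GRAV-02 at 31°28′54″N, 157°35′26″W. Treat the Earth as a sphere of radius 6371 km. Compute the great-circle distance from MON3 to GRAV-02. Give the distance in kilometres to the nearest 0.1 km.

1434.1 km

MON3: φ = +25.21917°, λ = -170.42000°
GRAV-02: φ = +31.48167°, λ = -157.59056°
Δφ = 6.2625°,  Δλ = 12.8294°
a = sin²(Δφ/2) + cos φ₁ cos φ₂ sin²(Δλ/2) = 0.012614
c = 2·arcsin(√a) = 0.225100 rad = 12.8973°
d = R·c = 6371 × 0.225100 = 1434.1 km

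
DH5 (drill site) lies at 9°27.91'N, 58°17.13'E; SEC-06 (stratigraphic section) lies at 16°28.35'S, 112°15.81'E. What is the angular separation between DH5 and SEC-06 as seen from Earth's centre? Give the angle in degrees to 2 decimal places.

59.36°

DH5: φ = +9.46517°, λ = +58.28550°
SEC-06: φ = -16.47250°, λ = +112.26350°
Δφ = -25.9377°,  Δλ = 53.9780°
a = sin²(Δφ/2) + cos φ₁ cos φ₂ sin²(Δλ/2) = 0.245175
c = 2·arcsin(√a) = 1.036018 rad = 59.3595°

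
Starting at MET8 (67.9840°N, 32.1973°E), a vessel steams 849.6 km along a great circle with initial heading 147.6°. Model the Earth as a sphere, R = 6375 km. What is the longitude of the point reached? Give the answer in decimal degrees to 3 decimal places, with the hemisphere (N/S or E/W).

40.712°E

δ = d/R = 849.6/6375 = 0.133271 rad
φ₂ = arcsin(sin φ₁ cos δ + cos φ₁ sin δ cos θ)
   = arcsin(0.92708·0.99113 + 0.37487·0.13288·-0.84433) = 61.25894°
λ₂ = λ₁ + atan2(sin θ sin δ cos φ₁, cos δ − sin φ₁ sin φ₂) = 40.71228°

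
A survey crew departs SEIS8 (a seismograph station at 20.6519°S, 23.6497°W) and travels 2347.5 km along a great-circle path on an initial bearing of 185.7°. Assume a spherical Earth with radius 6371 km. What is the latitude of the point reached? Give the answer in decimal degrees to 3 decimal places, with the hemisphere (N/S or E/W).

δ = d/R = 2347.5/6371 = 0.368466 rad
φ₂ = arcsin(sin φ₁ cos δ + cos φ₁ sin δ cos θ)
   = arcsin(-0.35269·0.93288 + 0.93574·0.36019·-0.99506) = -41.63559°
λ₂ = λ₁ + atan2(sin θ sin δ cos φ₁, cos δ − sin φ₁ sin φ₂) = -26.39320°

41.636°S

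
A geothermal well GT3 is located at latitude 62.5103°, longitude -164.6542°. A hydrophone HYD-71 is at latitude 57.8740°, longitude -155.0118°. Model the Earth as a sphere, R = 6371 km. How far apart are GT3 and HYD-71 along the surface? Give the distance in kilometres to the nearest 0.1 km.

Δφ = -4.6363°,  Δλ = 9.6424°
a = sin²(Δφ/2) + cos φ₁ cos φ₂ sin²(Δλ/2) = 0.003370
c = 2·arcsin(√a) = 0.116169 rad = 6.6560°
d = R·c = 6371 × 0.116169 = 740.1 km

740.1 km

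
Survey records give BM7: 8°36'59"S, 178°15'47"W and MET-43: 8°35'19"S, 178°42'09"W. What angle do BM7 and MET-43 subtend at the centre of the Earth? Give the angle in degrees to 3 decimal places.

BM7: φ = -8.61639°, λ = -178.26306°
MET-43: φ = -8.58861°, λ = -178.70250°
Δφ = 0.0278°,  Δλ = -0.4394°
a = sin²(Δφ/2) + cos φ₁ cos φ₂ sin²(Δλ/2) = 0.000014
c = 2·arcsin(√a) = 0.007599 rad = 0.4354°

0.435°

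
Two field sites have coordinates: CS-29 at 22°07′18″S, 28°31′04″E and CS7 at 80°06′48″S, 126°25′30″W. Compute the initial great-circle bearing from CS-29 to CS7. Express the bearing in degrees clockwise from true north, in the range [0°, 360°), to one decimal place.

184.3°

CS-29: φ = -22.12167°, λ = +28.51778°
CS7: φ = -80.11333°, λ = -126.42500°
Δλ = -154.9428°
y = sin Δλ · cos φ₂ = -0.072719
x = cos φ₁ sin φ₂ − sin φ₁ cos φ₂ cos Δλ = -0.971201
θ = atan2(y, x) = -175.7180° → 184.2820° (mod 360°)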